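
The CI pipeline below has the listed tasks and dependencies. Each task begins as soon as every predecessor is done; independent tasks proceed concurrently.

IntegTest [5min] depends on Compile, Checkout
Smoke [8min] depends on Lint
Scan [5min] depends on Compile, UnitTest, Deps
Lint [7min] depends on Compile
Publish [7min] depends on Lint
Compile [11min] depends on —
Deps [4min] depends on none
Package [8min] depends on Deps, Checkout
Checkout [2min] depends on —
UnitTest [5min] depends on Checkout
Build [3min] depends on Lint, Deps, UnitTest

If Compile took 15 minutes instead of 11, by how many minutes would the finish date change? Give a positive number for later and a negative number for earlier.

4

Actual critical path: Compile→Lint→Smoke = 11+7+8 = 26 ⇒ 26 minutes.
Compile is on the critical path; changing it to 15 makes that path 30 minutes.
No other chain overtakes it, so the finish is 30 minutes.
Change in finish: 30 − 26 = +4 minutes.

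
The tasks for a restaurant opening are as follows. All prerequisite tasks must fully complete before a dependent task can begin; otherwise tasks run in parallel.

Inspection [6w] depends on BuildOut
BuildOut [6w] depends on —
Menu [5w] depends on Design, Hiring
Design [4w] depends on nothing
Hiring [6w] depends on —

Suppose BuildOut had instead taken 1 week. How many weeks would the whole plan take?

11

Baseline: BuildOut→Inspection = 6+6 = 12 → 12 weeks.
Since BuildOut is critical, the -5 change carries straight to that chain (now 7 weeks).
The binding chain switches to Hiring→Menu = 6+5 = 11; finish 11 weeks.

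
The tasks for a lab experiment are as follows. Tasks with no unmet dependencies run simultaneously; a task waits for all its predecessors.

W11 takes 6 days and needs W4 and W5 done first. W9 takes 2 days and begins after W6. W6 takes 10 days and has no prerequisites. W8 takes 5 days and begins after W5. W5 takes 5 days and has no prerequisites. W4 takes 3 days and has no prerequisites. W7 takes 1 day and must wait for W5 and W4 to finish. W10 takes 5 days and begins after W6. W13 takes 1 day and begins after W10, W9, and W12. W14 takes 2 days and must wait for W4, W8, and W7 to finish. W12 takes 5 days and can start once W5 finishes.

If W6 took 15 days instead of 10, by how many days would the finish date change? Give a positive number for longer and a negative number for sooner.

The binding path is W6→W10→W13 = 10+5+1 = 16; finish at 16 days.
Since W6 is critical, the +5 change carries straight to that chain (now 21 days).
That remains the longest chain; total 21 days.
Change in finish: 21 − 16 = +5 days.

5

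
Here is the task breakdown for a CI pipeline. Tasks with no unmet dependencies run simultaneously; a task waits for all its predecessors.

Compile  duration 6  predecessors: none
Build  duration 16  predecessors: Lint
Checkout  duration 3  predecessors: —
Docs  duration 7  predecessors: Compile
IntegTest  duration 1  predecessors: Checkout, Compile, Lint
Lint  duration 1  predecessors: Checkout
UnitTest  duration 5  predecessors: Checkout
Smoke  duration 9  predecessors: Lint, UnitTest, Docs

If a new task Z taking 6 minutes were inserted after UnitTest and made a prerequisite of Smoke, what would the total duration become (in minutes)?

Originally the plan takes 22 minutes.
With Z inserted, Smoke now waits for max(Lint, UnitTest, Docs, Z).
New critical path: Checkout→UnitTest→Z→Smoke = 3+5+6+9 = 23 ⇒ 23 minutes.

23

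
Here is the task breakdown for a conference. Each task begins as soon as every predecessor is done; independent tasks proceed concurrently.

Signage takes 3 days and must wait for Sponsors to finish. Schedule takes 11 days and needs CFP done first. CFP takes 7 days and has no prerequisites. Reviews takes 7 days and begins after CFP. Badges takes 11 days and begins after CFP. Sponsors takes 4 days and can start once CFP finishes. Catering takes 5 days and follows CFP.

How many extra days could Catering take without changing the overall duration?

6

CFP→Schedule = 7+11 = 18 sets the makespan at 18 days.
Catering finishes as early as 12 and must finish by 18.
Slack of Catering = 13 − 7 = 6 days.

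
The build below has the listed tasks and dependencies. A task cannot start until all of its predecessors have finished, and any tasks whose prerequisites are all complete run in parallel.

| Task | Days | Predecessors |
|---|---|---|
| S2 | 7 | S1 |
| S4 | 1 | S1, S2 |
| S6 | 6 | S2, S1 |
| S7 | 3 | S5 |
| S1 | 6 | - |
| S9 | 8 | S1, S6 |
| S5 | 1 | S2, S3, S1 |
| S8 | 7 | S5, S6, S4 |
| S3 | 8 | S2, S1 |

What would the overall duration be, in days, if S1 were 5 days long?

28

The binding path is S1→S2→S3→S5→S8 = 6+7+8+1+7 = 29; finish at 29 days.
S1 is on the critical path; changing it to 5 makes that path 28 days.
No other chain overtakes it, so the finish is 28 days.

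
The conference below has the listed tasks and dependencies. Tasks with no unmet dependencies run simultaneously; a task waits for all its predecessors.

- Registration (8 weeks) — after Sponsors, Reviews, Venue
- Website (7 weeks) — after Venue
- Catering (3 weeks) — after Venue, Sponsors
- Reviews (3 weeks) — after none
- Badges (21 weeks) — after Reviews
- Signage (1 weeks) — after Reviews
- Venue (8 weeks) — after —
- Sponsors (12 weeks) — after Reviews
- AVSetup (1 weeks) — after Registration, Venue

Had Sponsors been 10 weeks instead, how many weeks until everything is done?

24

The binding path is Reviews→Sponsors→Registration→AVSetup = 3+12+8+1 = 24; finish at 24 weeks.
Sponsors is on the critical path; changing it to 10 makes that path 22 weeks.
New critical path: Reviews→Badges = 3+21 = 24 ⇒ 24 weeks.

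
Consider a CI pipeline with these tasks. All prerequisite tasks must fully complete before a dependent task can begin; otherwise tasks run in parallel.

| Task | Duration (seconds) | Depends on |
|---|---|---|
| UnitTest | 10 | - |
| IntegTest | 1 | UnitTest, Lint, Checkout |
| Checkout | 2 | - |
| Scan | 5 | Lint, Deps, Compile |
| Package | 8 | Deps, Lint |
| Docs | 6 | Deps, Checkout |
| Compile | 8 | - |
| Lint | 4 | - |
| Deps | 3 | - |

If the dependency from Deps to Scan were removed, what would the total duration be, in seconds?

Before: longest chain Compile→Scan = 8+5 = 13, finish 13.
Dropping Deps→Scan doesn't change Scan's earliest start (8); another predecessor still binds.
The longest chain is now Compile→Scan = 8+5 = 13, so the schedule takes 13 seconds.

13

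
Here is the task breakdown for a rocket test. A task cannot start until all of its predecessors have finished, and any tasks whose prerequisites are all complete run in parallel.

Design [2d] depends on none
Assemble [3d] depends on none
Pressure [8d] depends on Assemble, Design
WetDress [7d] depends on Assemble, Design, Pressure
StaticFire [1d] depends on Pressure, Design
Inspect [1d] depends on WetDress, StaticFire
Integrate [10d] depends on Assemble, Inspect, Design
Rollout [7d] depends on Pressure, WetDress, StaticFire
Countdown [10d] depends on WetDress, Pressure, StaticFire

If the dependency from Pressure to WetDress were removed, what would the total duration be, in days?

Before: longest chain Assemble→Pressure→WetDress→Inspect→Integrate = 3+8+7+1+10 = 29, finish 29.
Without Pressure→WetDress, WetDress's earliest start moves from 11 to 3.
New critical path: Assemble→Pressure→StaticFire→Inspect→Integrate = 3+8+1+1+10 = 23 ⇒ 23 days.

23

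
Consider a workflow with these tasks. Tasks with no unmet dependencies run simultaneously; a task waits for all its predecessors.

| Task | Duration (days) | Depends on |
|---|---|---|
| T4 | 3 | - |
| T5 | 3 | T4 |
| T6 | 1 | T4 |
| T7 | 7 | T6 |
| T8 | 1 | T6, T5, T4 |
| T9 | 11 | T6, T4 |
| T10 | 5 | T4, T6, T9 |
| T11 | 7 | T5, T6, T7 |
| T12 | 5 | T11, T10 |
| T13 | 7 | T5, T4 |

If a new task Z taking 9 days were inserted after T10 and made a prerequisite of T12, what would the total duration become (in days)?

34

Originally the workflow takes 25 days.
With Z inserted, T12 now waits for max(T11, T10, Z).
New critical path: T4→T6→T9→T10→Z→T12 = 3+1+11+5+9+5 = 34 ⇒ 34 days.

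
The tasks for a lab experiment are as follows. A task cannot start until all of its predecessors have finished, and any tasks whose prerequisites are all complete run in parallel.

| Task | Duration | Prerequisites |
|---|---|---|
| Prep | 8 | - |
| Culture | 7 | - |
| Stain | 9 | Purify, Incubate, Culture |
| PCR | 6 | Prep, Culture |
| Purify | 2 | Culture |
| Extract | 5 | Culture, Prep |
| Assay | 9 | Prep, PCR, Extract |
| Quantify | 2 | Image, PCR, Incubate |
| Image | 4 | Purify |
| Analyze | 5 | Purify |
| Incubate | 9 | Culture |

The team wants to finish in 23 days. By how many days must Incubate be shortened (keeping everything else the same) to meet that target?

Current finish: 25 days; target: 23.
Incubate is on every critical path, so each day cut from Incubate cuts the finish by one (this holds down to a finish of 23).
Need 25 − 23 = 2 days off Incubate → Incubate becomes 7 days, finish becomes 23.

2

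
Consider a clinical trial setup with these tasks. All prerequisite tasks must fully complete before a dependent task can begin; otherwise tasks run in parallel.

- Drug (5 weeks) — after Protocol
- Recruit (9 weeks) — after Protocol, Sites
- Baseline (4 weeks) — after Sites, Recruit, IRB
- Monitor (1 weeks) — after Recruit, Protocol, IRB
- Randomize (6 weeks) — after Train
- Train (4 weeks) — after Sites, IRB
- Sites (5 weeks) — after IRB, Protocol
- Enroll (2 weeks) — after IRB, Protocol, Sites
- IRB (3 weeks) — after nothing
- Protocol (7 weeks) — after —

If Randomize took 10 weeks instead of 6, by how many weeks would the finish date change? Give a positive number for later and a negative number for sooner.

Actual critical path: Protocol→Sites→Recruit→Baseline = 7+5+9+4 = 25 ⇒ 25 weeks.
The longest path through Randomize is only 22 weeks, so Randomize has float 3.
Now Protocol→Sites→Train→Randomize = 7+5+4+10 = 26 is longest, so the finish becomes 26 weeks.
Change in finish: 26 − 25 = +1 weeks.

1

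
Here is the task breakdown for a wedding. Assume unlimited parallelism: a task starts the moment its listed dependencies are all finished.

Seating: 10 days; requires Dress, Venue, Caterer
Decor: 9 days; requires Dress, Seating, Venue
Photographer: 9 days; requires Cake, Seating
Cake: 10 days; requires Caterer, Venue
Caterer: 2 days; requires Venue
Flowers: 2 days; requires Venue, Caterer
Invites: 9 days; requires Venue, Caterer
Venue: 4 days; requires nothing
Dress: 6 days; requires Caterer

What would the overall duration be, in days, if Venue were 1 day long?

28

As given, the longest chain is Venue→Caterer→Dress→Seating→Photographer = 4+2+6+10+9 = 31, so the finish is 31 days.
Venue lies on that path, so at 1 day the path becomes 28 days.
The critical path is still Venue→Caterer→Dress→Seating→Photographer; finish is now 28 days.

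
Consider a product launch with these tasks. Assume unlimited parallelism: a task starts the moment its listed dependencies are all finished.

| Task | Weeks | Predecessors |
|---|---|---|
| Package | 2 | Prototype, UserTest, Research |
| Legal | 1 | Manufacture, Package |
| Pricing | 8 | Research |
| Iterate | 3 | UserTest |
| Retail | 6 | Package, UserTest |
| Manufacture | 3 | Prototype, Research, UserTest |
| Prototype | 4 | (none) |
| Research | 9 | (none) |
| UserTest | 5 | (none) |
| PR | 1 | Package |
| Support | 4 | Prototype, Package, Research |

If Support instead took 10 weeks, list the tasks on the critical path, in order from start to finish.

Actual critical path: Research→Package→Retail = 9+2+6 = 17 ⇒ 17 weeks.
Support has 2 weeks of float (longest path through it is 15).
Now Research→Package→Support = 9+2+10 = 21 is longest, so the finish becomes 21 weeks.

Research, Package, Support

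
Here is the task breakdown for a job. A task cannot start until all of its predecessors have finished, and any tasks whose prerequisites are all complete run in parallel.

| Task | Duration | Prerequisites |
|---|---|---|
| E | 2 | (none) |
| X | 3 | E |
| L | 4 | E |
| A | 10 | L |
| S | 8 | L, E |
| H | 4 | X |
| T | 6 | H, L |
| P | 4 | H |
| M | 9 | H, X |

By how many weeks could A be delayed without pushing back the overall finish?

E→X→H→M = 2+3+4+9 = 18 sets the makespan at 18 weeks.
The longest chain containing A totals 16 weeks.
Slack of A = 8 − 6 = 2 weeks.

2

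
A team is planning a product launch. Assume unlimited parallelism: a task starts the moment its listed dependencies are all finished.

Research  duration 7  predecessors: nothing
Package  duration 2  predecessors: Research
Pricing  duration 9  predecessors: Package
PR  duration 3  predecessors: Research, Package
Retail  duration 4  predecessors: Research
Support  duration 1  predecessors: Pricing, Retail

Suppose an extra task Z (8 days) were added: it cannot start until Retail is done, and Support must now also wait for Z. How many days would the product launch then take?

20

Originally the product launch takes 19 days.
With Z inserted, Support now waits for max(Pricing, Retail, Z).
New critical path: Research→Retail→Z→Support = 7+4+8+1 = 20 ⇒ 20 days.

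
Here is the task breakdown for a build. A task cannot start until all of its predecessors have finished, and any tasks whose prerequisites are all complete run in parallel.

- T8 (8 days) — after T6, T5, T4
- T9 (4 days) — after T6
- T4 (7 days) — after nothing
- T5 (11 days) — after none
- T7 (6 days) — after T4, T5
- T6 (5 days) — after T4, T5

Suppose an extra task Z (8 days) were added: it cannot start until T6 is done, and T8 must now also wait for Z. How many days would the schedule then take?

Originally the schedule takes 24 days.
With Z inserted, T8 now waits for max(T6, T5, T4, Z).
New critical path: T5→T6→Z→T8 = 11+5+8+8 = 32 ⇒ 32 days.

32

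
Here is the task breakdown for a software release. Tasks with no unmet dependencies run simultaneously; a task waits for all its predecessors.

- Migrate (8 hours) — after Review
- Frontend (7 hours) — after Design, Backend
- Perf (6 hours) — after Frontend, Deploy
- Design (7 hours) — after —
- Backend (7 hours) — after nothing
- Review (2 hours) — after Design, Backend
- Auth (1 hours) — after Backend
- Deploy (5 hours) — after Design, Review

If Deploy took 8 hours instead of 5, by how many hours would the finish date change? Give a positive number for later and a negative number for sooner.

Baseline: Design→Review→Deploy→Perf = 7+2+5+6 = 20 → 20 hours.
Since Deploy is critical, the +3 change carries straight to that chain (now 23 hours).
The critical path is still Design→Review→Deploy→Perf; finish is now 23 hours.
Change in finish: 23 − 20 = +3 hours.

3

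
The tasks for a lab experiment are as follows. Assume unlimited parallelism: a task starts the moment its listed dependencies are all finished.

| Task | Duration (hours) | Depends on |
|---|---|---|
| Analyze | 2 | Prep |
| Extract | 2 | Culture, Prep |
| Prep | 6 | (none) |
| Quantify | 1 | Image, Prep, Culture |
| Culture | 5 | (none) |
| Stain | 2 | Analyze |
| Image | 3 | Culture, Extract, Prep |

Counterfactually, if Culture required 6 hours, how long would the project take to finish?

Actual critical path: Prep→Extract→Image→Quantify = 6+2+3+1 = 12 ⇒ 12 hours.
Culture is off the critical path — its longest chain is 11 hours, giving 1 of slack.
The critical path is still Prep→Extract→Image→Quantify; finish is now 12 hours.

12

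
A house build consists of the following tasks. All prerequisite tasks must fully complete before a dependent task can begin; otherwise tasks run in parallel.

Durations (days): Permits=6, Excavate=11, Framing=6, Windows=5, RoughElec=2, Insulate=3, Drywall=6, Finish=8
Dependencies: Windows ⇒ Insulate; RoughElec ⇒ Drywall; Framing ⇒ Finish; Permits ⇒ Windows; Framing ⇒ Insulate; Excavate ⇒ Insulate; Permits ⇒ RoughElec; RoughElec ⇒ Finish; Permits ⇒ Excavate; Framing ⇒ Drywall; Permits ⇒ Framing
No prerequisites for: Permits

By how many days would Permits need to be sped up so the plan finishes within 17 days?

3

Current finish: 20 days; target: 17.
Permits is on every critical path, so each day cut from Permits cuts the finish by one (this holds down to a finish of 15).
Need 20 − 17 = 3 days off Permits → Permits becomes 3 days, finish becomes 17.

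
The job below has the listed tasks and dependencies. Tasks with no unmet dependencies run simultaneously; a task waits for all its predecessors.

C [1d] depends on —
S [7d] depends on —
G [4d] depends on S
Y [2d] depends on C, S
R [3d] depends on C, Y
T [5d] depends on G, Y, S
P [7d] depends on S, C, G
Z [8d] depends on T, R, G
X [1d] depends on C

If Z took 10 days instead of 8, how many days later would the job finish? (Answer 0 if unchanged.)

Baseline: S→G→T→Z = 7+4+5+8 = 24 → 24 days.
Z lies on that path, so at 10 days the path becomes 26 days.
That remains the longest chain; total 26 days.
Change in finish: 26 − 24 = +2 days.

2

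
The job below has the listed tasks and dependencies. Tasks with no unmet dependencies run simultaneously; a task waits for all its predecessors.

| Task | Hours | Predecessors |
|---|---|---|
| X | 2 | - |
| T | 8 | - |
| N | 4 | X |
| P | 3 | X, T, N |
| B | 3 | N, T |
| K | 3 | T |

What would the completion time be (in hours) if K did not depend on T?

With the dependency in place, T→P = 8+3 = 11 sets the finish at 11 hours.
Without T→K, K's earliest start moves from 8 to 0.
The longest chain is now T→P = 8+3 = 11, so the project takes 11 hours.

11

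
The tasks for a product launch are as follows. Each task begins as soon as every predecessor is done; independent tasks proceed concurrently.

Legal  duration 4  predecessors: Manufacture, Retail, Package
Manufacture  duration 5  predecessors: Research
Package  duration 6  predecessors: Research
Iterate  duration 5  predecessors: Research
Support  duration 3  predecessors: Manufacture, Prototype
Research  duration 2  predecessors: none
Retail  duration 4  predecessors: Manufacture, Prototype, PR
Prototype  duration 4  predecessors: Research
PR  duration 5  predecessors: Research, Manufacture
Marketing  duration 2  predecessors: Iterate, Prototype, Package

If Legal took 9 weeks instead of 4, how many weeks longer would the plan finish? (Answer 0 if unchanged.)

5

The binding path is Research→Manufacture→PR→Retail→Legal = 2+5+5+4+4 = 20; finish at 20 weeks.
Since Legal is critical, the +5 change carries straight to that chain (now 25 weeks).
That remains the longest chain; total 25 weeks.
Change in finish: 25 − 20 = +5 weeks.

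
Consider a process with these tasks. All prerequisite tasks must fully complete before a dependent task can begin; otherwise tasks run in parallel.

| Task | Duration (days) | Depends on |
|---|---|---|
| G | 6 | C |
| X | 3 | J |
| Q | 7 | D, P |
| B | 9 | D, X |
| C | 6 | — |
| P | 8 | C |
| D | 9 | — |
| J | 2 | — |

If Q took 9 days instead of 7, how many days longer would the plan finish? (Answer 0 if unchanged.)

Critical path before the change: C→P→Q = 6+8+7 = 21 giving 21 days.
Q is on the critical path; changing it to 9 makes that path 23 days.
The critical path is still C→P→Q; finish is now 23 days.
Change in finish: 23 − 21 = +2 days.

2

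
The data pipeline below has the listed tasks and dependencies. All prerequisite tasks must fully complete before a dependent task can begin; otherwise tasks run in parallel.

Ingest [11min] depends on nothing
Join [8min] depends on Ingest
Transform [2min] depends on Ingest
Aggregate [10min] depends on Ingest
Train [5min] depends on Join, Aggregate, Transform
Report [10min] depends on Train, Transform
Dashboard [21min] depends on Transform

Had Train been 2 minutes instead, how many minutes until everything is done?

Actual critical path: Ingest→Aggregate→Train→Report = 11+10+5+10 = 36 ⇒ 36 minutes.
Since Train is critical, the -3 change carries straight to that chain (now 33 minutes).
The binding chain switches to Ingest→Transform→Dashboard = 11+2+21 = 34; finish 34 minutes.

34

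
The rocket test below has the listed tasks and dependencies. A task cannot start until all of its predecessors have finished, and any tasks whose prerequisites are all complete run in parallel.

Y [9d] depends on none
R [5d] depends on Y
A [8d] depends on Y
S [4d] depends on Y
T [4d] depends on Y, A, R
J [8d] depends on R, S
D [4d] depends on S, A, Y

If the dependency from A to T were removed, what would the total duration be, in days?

22

Original critical path: Y→R→J = 9+5+8 = 22 ⇒ 22 days.
Without A→T, T's earliest start moves from 17 to 14.
New critical path: Y→R→J = 9+5+8 = 22 ⇒ 22 days.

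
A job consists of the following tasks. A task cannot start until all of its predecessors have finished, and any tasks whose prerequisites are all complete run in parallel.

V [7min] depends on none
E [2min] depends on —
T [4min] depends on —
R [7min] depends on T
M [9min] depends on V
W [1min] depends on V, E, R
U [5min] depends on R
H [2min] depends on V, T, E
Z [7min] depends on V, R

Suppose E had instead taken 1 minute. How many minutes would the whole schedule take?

As given, the longest chain is T→R→Z = 4+7+7 = 18, so the finish is 18 minutes.
E is off the critical path — its longest chain is 4 minutes, giving 14 of slack.
No other chain overtakes it, so the finish is 18 minutes.

18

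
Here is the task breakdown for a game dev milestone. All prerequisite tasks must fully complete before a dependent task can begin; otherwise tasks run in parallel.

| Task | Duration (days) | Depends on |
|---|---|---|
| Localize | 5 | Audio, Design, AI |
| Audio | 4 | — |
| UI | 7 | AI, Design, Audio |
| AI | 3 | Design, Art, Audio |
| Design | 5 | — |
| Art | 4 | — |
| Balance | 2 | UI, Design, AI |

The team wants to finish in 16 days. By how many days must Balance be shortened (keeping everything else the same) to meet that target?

Current finish: 17 days; target: 16.
Balance is on every critical path, so each day cut from Balance cuts the finish by one (this holds down to a finish of 16).
Need 17 − 16 = 1 day off Balance → Balance becomes 1 day, finish becomes 16.

1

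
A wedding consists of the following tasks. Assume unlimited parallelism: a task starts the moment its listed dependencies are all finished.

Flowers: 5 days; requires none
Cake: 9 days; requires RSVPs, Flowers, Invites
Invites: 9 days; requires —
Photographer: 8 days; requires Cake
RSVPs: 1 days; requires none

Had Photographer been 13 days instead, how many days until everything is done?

31

The binding path is Invites→Cake→Photographer = 9+9+8 = 26; finish at 26 days.
Since Photographer is critical, the +5 change carries straight to that chain (now 31 days).
The critical path is still Invites→Cake→Photographer; finish is now 31 days.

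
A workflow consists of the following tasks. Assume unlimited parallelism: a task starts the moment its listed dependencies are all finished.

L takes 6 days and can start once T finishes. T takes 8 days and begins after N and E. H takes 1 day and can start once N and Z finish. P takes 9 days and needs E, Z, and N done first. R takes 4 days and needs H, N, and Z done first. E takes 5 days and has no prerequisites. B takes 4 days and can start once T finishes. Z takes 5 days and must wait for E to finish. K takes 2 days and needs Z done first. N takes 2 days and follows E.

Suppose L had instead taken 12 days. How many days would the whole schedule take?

Actual critical path: E→N→T→L = 5+2+8+6 = 21 ⇒ 21 days.
L lies on that path, so at 12 days the path becomes 27 days.
The critical path is still E→N→T→L; finish is now 27 days.

27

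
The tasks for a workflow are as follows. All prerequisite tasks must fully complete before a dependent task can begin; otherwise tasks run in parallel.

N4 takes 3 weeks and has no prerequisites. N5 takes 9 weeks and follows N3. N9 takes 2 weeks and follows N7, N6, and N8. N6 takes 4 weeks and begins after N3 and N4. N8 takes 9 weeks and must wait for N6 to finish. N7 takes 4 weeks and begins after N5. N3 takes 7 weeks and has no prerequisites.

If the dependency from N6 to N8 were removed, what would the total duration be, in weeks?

Before: longest chain N3→N5→N7→N9 = 7+9+4+2 = 22, finish 22.
Without N6→N8, N8's earliest start moves from 11 to 0.
New critical path: N3→N5→N7→N9 = 7+9+4+2 = 22 ⇒ 22 weeks.

22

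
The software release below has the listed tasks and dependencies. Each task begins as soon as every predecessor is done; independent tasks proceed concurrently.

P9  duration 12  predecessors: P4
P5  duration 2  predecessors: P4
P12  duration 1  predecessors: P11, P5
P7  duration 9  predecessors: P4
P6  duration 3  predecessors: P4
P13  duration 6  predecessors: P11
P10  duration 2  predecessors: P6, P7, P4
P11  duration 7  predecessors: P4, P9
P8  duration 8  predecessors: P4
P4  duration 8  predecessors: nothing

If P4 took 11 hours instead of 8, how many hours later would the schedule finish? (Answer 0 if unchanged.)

Baseline: P4→P9→P11→P13 = 8+12+7+6 = 33 → 33 hours.
P4 lies on that path, so at 11 hours the path becomes 36 hours.
That remains the longest chain; total 36 hours.
Change in finish: 36 − 33 = +3 hours.

3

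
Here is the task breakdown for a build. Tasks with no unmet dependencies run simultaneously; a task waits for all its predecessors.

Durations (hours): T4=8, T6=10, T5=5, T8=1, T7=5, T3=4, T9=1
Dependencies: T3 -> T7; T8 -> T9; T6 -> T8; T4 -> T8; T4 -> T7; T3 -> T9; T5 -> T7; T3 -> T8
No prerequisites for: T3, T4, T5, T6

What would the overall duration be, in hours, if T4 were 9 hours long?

14

Actual critical path: T4→T7 = 8+5 = 13 ⇒ 13 hours.
Since T4 is critical, the +1 change carries straight to that chain (now 14 hours).
No other chain overtakes it, so the finish is 14 hours.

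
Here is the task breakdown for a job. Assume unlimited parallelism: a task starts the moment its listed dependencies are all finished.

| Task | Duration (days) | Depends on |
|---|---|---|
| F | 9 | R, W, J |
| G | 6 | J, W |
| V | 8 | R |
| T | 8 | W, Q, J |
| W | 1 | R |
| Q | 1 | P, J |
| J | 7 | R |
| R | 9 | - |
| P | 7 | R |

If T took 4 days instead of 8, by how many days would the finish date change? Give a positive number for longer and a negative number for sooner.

As given, the longest chain is R→P→Q→T = 9+7+1+8 = 25, so the finish is 25 days.
T lies on that path, so at 4 days the path becomes 21 days.
New critical path: R→J→F = 9+7+9 = 25 ⇒ 25 days.
Change in finish: 25 − 25 = +0 days.

0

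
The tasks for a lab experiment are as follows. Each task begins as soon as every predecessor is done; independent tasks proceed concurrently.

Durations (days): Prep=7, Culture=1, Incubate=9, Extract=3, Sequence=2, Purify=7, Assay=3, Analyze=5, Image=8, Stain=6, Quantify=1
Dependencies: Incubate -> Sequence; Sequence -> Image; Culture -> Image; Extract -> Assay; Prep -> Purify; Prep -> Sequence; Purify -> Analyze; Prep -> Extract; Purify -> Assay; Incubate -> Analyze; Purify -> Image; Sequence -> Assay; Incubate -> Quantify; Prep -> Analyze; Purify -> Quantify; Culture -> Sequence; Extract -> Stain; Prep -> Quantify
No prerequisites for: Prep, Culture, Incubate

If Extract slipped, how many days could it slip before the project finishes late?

6

The longest chain is Prep→Purify→Image = 7+7+8 = 22; overall finish 22 days.
Longest path through Extract: 16 days (earliest finish 10, latest finish 16).
Slack of Extract = 13 − 7 = 6 days.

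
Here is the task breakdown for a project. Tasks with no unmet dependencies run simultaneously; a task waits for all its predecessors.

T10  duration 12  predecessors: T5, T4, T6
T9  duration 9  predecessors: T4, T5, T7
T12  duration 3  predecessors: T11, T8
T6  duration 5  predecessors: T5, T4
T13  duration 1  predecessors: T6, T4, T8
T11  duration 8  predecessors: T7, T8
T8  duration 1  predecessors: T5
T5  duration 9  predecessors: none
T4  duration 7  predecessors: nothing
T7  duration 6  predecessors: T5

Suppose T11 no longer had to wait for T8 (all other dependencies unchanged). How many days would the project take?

Before: longest chain T5→T6→T10 = 9+5+12 = 26, finish 26.
Dropping T8→T11 doesn't change T11's earliest start (15); another predecessor still binds.
The longest chain is now T5→T6→T10 = 9+5+12 = 26, so the project takes 26 days.

26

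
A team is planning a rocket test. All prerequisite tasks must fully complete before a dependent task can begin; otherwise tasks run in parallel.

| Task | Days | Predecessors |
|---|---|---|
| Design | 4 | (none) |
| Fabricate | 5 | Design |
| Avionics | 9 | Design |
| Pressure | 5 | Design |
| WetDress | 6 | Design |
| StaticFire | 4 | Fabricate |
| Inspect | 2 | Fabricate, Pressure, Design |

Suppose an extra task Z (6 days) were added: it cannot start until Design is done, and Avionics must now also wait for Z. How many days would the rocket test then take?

19

Originally the rocket test takes 13 days.
With Z inserted, Avionics now waits for max(Design, Z).
New critical path: Design→Z→Avionics = 4+6+9 = 19 ⇒ 19 days.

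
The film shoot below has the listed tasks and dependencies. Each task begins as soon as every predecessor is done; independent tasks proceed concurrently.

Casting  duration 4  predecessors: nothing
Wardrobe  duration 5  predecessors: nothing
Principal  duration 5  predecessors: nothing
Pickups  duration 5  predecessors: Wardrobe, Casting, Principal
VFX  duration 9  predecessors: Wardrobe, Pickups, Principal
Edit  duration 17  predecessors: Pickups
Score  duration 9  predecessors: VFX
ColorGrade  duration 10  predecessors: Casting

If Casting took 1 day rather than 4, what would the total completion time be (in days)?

28

As given, the longest chain is Wardrobe→Pickups→VFX→Score = 5+5+9+9 = 28, so the finish is 28 days.
Casting has 1 day of float (longest path through it is 27).
The critical path is still Wardrobe→Pickups→VFX→Score; finish is now 28 days.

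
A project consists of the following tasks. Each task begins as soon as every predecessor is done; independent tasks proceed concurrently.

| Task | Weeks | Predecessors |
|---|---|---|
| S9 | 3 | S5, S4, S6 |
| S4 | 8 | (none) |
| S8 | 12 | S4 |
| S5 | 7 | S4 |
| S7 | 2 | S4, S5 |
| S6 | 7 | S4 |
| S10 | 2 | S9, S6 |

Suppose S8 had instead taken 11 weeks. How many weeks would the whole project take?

20

As given, the longest chain is S4→S8 = 8+12 = 20, so the finish is 20 weeks.
Since S8 is critical, the -1 change carries straight to that chain (now 19 weeks).
New critical path: S4→S5→S9→S10 = 8+7+3+2 = 20 ⇒ 20 weeks.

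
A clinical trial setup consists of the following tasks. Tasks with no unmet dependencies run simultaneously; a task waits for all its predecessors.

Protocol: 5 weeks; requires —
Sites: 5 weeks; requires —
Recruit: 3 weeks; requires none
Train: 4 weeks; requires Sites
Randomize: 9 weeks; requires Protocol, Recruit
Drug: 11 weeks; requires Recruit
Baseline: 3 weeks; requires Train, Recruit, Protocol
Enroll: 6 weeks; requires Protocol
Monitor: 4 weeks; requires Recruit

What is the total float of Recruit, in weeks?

Critical path: Protocol→Randomize = 5+9 = 14, so the finish is 14 weeks.
Recruit finishes as early as 3 and must finish by 3.
So Recruit can slip 3 − 3 = 0 weeks.

0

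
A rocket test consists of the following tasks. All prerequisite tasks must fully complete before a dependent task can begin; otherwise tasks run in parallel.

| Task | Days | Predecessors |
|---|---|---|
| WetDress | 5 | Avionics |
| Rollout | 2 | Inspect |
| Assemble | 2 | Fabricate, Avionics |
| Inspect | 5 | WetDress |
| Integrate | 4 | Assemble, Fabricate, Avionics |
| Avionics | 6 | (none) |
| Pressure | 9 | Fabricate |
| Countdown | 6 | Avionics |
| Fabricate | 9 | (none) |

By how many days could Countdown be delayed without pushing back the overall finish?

6

The longest chain is Fabricate→Pressure = 9+9 = 18; overall finish 18 days.
The longest chain containing Countdown totals 12 days.
Slack of Countdown = 12 − 6 = 6 days.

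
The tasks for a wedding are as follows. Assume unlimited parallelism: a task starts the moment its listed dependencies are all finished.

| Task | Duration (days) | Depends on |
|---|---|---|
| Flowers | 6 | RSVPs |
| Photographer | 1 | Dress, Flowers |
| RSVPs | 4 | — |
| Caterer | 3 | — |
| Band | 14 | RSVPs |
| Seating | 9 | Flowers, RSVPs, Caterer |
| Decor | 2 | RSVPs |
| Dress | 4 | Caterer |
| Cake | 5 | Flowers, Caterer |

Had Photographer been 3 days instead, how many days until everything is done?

The binding path is RSVPs→Flowers→Seating = 4+6+9 = 19; finish at 19 days.
The longest path through Photographer is only 11 days, so Photographer has float 8.
No other chain overtakes it, so the finish is 19 days.

19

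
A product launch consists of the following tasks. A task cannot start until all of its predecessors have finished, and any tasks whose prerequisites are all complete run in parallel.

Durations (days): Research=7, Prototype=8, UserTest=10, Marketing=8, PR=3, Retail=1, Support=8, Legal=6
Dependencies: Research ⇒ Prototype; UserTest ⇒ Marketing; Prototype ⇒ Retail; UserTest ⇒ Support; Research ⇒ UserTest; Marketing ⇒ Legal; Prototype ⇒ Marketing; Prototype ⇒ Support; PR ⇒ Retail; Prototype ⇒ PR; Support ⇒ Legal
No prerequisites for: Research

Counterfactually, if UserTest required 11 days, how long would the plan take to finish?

32

The binding path is Research→UserTest→Marketing→Legal = 7+10+8+6 = 31; finish at 31 days.
Since UserTest is critical, the +1 change carries straight to that chain (now 32 days).
That remains the longest chain; total 32 days.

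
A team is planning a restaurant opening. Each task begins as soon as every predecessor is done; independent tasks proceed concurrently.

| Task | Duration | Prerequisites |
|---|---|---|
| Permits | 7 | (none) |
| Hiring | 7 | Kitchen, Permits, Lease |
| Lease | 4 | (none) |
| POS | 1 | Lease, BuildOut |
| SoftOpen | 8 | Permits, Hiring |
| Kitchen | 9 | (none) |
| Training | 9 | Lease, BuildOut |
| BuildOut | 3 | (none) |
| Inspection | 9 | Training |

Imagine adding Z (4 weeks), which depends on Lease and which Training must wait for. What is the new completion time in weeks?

26

Originally the restaurant opening takes 24 weeks.
With Z inserted, Training now waits for max(Lease, BuildOut, Z).
New critical path: Lease→Z→Training→Inspection = 4+4+9+9 = 26 ⇒ 26 weeks.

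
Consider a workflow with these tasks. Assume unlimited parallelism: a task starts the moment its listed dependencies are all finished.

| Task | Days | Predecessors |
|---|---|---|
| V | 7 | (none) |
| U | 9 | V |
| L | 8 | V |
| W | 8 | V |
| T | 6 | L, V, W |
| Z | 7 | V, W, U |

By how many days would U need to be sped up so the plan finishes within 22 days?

Current finish: 23 days; target: 22.
U is on every critical path, so each day cut from U cuts the finish by one (this holds down to a finish of 22).
Need 23 − 22 = 1 day off U → U becomes 8 days, finish becomes 22.

1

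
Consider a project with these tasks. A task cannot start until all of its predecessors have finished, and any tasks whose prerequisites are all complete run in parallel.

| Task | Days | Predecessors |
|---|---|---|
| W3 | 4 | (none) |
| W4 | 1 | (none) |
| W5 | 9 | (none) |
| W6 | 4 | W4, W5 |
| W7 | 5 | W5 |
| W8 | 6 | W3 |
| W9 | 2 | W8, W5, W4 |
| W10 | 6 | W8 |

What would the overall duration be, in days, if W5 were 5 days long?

Baseline: W3→W8→W10 = 4+6+6 = 16 → 16 days.
W5 is off the critical path — its longest chain is 14 days, giving 2 of slack.
That remains the longest chain; total 16 days.

16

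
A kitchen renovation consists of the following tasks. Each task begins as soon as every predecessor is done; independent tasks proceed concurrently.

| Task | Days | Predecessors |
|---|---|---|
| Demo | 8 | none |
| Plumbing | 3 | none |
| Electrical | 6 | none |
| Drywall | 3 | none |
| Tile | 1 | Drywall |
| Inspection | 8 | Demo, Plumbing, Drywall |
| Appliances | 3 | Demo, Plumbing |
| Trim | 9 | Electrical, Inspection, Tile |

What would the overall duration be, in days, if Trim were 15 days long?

31

Actual critical path: Demo→Inspection→Trim = 8+8+9 = 25 ⇒ 25 days.
Trim is on the critical path; changing it to 15 makes that path 31 days.
No other chain overtakes it, so the finish is 31 days.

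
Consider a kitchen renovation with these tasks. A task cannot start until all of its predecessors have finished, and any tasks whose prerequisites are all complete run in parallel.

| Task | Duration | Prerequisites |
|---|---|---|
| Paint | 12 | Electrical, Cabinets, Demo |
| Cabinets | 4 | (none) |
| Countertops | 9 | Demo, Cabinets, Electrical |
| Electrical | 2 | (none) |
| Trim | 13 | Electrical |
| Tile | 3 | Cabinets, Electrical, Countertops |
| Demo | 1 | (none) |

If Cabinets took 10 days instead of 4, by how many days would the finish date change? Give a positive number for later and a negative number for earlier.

6

Actual critical path: Cabinets→Countertops→Tile = 4+9+3 = 16 ⇒ 16 days.
Cabinets lies on that path, so at 10 days the path becomes 22 days.
That remains the longest chain; total 22 days.
Change in finish: 22 − 16 = +6 days.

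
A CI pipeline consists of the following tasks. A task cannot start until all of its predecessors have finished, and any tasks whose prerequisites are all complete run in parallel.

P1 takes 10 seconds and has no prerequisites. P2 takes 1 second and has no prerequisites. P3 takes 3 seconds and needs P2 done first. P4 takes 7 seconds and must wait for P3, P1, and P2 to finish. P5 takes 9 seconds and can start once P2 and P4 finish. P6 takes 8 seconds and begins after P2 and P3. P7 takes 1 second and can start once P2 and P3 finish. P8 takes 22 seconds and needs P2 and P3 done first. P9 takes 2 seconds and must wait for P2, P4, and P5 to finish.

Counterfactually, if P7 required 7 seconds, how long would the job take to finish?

28

Baseline: P1→P4→P5→P9 = 10+7+9+2 = 28 → 28 seconds.
The longest path through P7 is only 5 seconds, so P7 has float 23.
No other chain overtakes it, so the finish is 28 seconds.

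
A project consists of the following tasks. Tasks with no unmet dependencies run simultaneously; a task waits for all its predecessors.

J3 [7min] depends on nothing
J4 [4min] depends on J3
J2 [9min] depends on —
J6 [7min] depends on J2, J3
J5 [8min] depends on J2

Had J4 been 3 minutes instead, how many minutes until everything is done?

As given, the longest chain is J2→J5 = 9+8 = 17, so the finish is 17 minutes.
J4 has 6 minutes of float (longest path through it is 11).
No other chain overtakes it, so the finish is 17 minutes.

17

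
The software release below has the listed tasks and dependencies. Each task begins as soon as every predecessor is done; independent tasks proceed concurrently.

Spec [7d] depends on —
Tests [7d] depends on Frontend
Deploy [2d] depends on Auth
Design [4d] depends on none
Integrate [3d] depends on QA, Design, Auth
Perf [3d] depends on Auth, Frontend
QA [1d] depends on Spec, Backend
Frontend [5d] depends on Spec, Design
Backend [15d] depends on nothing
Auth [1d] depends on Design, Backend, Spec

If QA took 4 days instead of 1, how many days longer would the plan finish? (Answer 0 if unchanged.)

3

Critical path before the change: Backend→QA→Integrate = 15+1+3 = 19 giving 19 days.
QA lies on that path, so at 4 days the path becomes 22 days.
That remains the longest chain; total 22 days.
Change in finish: 22 − 19 = +3 days.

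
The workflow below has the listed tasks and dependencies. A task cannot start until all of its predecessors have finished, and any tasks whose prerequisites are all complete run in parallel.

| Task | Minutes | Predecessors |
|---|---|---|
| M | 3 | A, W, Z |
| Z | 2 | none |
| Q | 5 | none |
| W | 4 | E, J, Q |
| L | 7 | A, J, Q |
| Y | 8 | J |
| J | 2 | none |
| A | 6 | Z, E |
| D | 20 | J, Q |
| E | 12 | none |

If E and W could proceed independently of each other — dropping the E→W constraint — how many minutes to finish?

With the dependency in place, Q→D = 5+20 = 25 sets the finish at 25 minutes.
Without E→W, W's earliest start moves from 12 to 5.
New critical path: Q→D = 5+20 = 25 ⇒ 25 minutes.

25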